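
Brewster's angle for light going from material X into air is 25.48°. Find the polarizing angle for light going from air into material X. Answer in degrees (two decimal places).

θ_B' ≈ 64.52°

tan θ_B' = n₁/n₂ = 1/tan θ_B, so θ_B' = 90° − θ_B.
θ_B' = 90° − 25.48° = 64.52°.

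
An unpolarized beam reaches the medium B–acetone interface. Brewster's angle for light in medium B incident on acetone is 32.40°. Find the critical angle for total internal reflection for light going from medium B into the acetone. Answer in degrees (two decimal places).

θ_c ≈ 39.39°

tan θ_B = n₂/n₁ = tan 32.40° = 0.6346.
Total internal reflection: sin θ_c = n₂/n₁ = 0.6346.
θ_c = arcsin(0.6346) = 39.39°.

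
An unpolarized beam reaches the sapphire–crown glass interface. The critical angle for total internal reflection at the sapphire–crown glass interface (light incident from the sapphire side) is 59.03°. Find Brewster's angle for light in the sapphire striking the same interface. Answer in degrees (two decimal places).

n₂/n₁ = sin θ_c = sin 59.03° = 0.8574.
tan θ_B equals the same ratio, so θ_B = arctan(0.8574) = 40.61°.

θ_B ≈ 40.61°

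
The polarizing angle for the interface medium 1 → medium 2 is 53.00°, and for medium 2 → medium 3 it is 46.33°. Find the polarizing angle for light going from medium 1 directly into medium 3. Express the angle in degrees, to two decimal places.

θ_B ≈ 54.27°

tan θ_B(1→2) = n₂/n₁ = tan 53.00° = 1.3270.
tan θ_B(2→3) = n₃/n₂ = tan 46.33° = 1.0475.
So n₃/n₁ = (n₂/n₁)(n₃/n₂) = 1.3270 × 1.0475 = 1.3901.
θ_B(1→3) = arctan(1.3901) = 54.27°.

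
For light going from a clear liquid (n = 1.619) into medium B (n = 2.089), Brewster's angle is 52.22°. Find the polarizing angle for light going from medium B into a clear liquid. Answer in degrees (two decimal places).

θ_B' ≈ 37.78°

The two Brewster angles are complementary: θ_B' = 90° − θ_B = 90° − 52.22° = 37.78°.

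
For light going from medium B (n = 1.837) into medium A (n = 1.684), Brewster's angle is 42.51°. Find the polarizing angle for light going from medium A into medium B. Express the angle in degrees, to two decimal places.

θ_B' ≈ 47.49°

Reversing the direction swaps n₁ and n₂, so tan θ_B' = 1/tan θ_B and θ_B' = 90° − θ_B.
Hence θ_B' = 90° − 42.51° = 47.49°.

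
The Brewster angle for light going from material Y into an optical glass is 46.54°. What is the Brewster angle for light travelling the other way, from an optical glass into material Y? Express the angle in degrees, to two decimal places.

tan θ_B' = n₁/n₂ = 1/tan θ_B, so θ_B' = 90° − θ_B.
θ_B' = 90° − 46.54° = 43.46°.

θ_B' ≈ 43.46°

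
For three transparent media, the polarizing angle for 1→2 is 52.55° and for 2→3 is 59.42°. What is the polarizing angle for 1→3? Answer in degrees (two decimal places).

tan θ_B(1→2) = n₂/n₁ = tan 52.55° = 1.3056.
tan θ_B(2→3) = n₃/n₂ = tan 59.42° = 1.6923.
So n₃/n₁ = (n₂/n₁)(n₃/n₂) = 1.3056 × 1.6923 = 2.2094.
θ_B(1→3) = arctan(2.2094) = 65.65°.

θ_B ≈ 65.65°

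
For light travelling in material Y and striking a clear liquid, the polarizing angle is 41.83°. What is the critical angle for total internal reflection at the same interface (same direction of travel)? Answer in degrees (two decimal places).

tan θ_B = n₂/n₁ = tan 41.83° = 0.8950.
Total internal reflection: sin θ_c = n₂/n₁ = 0.8950.
θ_c = arcsin(0.8950) = 63.51°.

θ_c ≈ 63.51°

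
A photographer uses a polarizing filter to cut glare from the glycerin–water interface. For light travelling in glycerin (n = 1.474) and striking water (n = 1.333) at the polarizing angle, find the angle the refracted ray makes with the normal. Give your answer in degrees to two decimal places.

θ_t ≈ 47.88°

First find Brewster's angle: tan θ_B = 1.333/1.474 = 0.9043, giving θ_B = 42.12°.
Since θ_B + θ_t = 90° at Brewster incidence, θ_t = 90° − 42.12° = 47.88°.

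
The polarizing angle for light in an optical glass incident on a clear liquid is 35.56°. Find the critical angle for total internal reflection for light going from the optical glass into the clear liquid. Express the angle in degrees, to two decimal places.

θ_c ≈ 45.63°

From Brewster, n₂/n₁ = tan θ_B = tan 35.56° = 0.7149.
Then sin θ_c = n₂/n₁ = 0.7149, so θ_c = arcsin 0.7149 = 45.63°.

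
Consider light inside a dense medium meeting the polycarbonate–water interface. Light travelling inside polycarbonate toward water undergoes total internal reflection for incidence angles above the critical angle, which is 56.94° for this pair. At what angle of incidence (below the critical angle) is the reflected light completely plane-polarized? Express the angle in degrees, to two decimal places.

At the critical angle sin θ_c = n₂/n₁, giving n₂/n₁ = sin 56.94° = 0.8381.
Then tan θ_B = n₂/n₁ = 0.8381, so θ_B = arctan 0.8381 = 39.97°.

θ_B ≈ 39.97°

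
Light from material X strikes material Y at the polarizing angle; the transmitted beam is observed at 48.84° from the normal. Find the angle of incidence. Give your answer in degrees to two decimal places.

Since the reflected and refracted rays are at right angles at the polarizing angle, θ_B + θ_t = 90°.
So θ_B = 90° − θ_t = 90° − 48.84° = 41.16°.

θ_B ≈ 41.16°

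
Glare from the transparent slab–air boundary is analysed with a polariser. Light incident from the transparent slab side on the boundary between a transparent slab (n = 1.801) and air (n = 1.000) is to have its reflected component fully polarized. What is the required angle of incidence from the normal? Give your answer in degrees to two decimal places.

tan θ_B = n₂/n₁ = 1.000/1.801 = 0.5552.
So θ_B = arctan 0.5552 = 29.04°.

θ_B ≈ 29.04°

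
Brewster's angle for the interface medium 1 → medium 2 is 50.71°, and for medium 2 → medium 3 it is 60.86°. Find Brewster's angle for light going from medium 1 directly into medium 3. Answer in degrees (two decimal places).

tan θ_B(1→2) = n₂/n₁ = tan 50.71° = 1.2222.
tan θ_B(2→3) = n₃/n₂ = tan 60.86° = 1.7937.
n₃/n₁ = 2.1923. Then tan θ_B(1→3) = n₃/n₁, so θ_B(1→3) = arctan(2.1923) = 65.48°.

θ_B ≈ 65.48°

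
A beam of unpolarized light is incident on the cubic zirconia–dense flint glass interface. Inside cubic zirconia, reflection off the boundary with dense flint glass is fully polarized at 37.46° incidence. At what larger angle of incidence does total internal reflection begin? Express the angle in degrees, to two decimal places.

tan θ_B = n₂/n₁ = tan 37.46° = 0.7662.
Total internal reflection: sin θ_c = n₂/n₁ = 0.7662.
θ_c = arcsin(0.7662) = 50.02°.

θ_c ≈ 50.02°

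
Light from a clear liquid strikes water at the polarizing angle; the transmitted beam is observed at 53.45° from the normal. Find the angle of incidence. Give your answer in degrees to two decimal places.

At Brewster's angle the reflected and refracted rays are perpendicular, so θ_B + θ_t = 90°.
θ_B = 90° − 53.45° = 36.55°.

θ_B ≈ 36.55°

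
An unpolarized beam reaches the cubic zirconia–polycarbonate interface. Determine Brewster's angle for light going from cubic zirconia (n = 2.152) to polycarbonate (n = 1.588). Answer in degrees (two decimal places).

At Brewster's angle the reflected and refracted rays are perpendicular, which with Snell's law gives tan θ_B = n₂/n₁.
Here n₂/n₁ = 1.588/2.152 = 0.7379, and Brewster's law gives tan θ_B = n₂/n₁.
θ_B = arctan(0.7379) = 36.42°.

θ_B ≈ 36.42°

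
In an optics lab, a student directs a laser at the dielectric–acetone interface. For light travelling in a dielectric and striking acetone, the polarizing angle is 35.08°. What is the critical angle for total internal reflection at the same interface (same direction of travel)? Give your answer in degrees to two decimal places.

θ_c ≈ 44.61°

tan θ_B = n₂/n₁ = tan 35.08° = 0.7023.
Total internal reflection: sin θ_c = n₂/n₁ = 0.7023.
θ_c = arcsin(0.7023) = 44.61°.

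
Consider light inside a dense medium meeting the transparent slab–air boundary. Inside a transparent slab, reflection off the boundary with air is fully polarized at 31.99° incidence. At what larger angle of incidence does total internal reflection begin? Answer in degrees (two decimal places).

tan θ_B = n₂/n₁ = tan 31.99° = 0.6246.
Total internal reflection: sin θ_c = n₂/n₁ = 0.6246.
θ_c = arcsin(0.6246) = 38.65°.

θ_c ≈ 38.65°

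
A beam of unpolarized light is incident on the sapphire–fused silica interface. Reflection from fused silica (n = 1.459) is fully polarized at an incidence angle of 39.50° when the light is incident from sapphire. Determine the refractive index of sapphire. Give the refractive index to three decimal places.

n ≈ 1.770

Full polarization of the reflected beam means tan θ_B = n₂/n₁, where n₁ is the incident medium (sapphire).
n₁ = n₂ / tan θ_B = 1.459 / tan 39.50° = 1.770.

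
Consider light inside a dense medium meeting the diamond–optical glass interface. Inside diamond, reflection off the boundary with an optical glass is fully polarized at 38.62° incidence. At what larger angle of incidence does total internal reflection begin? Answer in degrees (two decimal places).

From Brewster, n₂/n₁ = tan θ_B = tan 38.62° = 0.7989.
Then sin θ_c = n₂/n₁ = 0.7989, so θ_c = arcsin 0.7989 = 53.02°.

θ_c ≈ 53.02°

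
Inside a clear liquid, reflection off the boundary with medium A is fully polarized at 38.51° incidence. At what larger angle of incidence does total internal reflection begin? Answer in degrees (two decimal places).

θ_c ≈ 52.72°

tan θ_B = n₂/n₁ = tan 38.51° = 0.7957.
Total internal reflection: sin θ_c = n₂/n₁ = 0.7957.
θ_c = arcsin(0.7957) = 52.72°.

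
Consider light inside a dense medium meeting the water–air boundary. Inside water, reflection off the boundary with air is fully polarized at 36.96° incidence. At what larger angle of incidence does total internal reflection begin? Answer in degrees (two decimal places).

θ_c ≈ 48.80°

n₂/n₁ = tan 36.96° = 0.7525; the critical angle satisfies sin θ_c = n₂/n₁.
θ_c = arcsin(0.7525) = 48.80°.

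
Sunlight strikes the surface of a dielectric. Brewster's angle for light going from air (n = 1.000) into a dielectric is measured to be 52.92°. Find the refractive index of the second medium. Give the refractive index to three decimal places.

n ≈ 1.323

Full polarization of the reflected beam means tan θ_B = n₂/n₁, where n₁ is the incident medium (air).
n₂ = n₁ tan θ_B = 1.000 × tan 52.92° = 1.323.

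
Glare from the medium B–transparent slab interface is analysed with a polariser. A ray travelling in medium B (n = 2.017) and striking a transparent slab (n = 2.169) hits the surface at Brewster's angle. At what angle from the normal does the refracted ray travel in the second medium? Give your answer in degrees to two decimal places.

θ_t ≈ 42.92°

θ_B = arctan(n₂/n₁) = arctan(2.169/2.017) = 47.08°.
The refracted ray is perpendicular to the reflected ray, so θ_t = 90° − θ_B = 42.92°.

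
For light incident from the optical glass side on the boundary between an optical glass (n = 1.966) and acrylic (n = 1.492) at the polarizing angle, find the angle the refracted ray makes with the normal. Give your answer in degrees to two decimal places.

θ_B = arctan(n₂/n₁) = arctan(1.492/1.966) = 37.19°.
Since θ_B + θ_t = 90° at Brewster incidence, θ_t = 90° − 37.19° = 52.81°.

θ_t ≈ 52.81°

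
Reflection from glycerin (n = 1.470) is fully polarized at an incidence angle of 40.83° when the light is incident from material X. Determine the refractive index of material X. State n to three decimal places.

At Brewster's angle, tan θ_B = n₂/n₁ with n₁ on the incident side (material X) and n₂ on the transmitted side (glycerin).
n₁ = n₂ / tan θ_B = 1.470 / tan 40.83° = 1.701.

n ≈ 1.701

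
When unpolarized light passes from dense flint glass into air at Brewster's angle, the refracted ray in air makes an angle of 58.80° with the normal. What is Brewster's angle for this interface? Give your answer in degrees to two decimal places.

Brewster's condition makes the reflected and refracted beams perpendicular: θ_B + θ_t = 90°.
So θ_B = 90° − θ_t = 90° − 58.80° = 31.20°.

θ_B ≈ 31.20°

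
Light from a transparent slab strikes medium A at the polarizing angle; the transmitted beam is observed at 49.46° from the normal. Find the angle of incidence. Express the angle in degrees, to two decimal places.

At Brewster's angle the reflected and refracted rays are perpendicular, so θ_B + θ_t = 90°.
So θ_B = 90° − θ_t = 90° − 49.46° = 40.54°.

θ_B ≈ 40.54°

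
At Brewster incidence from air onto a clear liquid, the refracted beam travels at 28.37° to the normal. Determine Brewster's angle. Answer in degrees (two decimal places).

At Brewster's angle the reflected and refracted rays are perpendicular, so θ_B + θ_t = 90°.
θ_B = 90° − 28.37° = 61.63°.

θ_B ≈ 61.63°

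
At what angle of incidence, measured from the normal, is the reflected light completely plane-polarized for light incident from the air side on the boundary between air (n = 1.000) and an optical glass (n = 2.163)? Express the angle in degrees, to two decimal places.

θ_B ≈ 65.19°

Here n₂/n₁ = 2.163/1.000 = 2.1630, and Brewster's law gives tan θ_B = n₂/n₁.
θ_B = arctan(2.1630) = 65.19°.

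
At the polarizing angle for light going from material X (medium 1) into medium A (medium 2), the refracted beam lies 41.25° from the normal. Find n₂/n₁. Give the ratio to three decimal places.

At Brewster incidence θ_B = 90° − θ_t = 90° − 41.25° = 48.75°.
tan θ_B = n₂/n₁, so n₂/n₁ = tan 48.75° = 1.140.

n₂/n₁ ≈ 1.140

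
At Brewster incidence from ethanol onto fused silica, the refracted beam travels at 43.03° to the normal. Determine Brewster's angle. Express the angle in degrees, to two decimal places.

θ_B ≈ 46.97°

Brewster's condition makes the reflected and refracted beams perpendicular: θ_B + θ_t = 90°.
So θ_B = 90° − θ_t = 90° − 43.03° = 46.97°.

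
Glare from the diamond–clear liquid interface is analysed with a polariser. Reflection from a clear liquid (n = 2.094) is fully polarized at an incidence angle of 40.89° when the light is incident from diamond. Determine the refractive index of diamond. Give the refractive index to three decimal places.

Full polarization of the reflected beam means tan θ_B = n₂/n₁, where n₁ is the incident medium (diamond).
n₁ = n₂ / tan θ_B = 2.094 / tan 40.89° = 2.418.

n ≈ 2.418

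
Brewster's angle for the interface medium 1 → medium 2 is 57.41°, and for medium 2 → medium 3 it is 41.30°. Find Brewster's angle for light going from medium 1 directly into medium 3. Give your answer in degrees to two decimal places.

θ_B ≈ 53.96°

n₂/n₁ = tan 57.41° = 1.5643 and n₃/n₂ = tan 41.30° = 0.8785.
n₃/n₁ = 1.3742. Then tan θ_B(1→3) = n₃/n₁, so θ_B(1→3) = arctan(1.3742) = 53.96°.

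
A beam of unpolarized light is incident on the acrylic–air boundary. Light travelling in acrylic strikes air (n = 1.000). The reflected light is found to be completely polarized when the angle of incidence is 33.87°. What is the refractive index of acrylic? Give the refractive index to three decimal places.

At the polarizing angle, tan θ_B = n₂/n₁ with n₁ on the incident side (acrylic) and n₂ on the transmitted side (air).
n₁ = n₂ / tan θ_B = 1.000 / tan 33.87° = 1.490.

n ≈ 1.490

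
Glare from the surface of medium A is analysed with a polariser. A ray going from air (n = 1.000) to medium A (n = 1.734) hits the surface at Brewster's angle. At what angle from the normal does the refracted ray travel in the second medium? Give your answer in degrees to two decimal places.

θ_B = arctan(n₂/n₁) = arctan(1.734/1.000) = 60.03°.
The refracted ray is perpendicular to the reflected ray, so θ_t = 90° − θ_B = 29.97°.

θ_t ≈ 29.97°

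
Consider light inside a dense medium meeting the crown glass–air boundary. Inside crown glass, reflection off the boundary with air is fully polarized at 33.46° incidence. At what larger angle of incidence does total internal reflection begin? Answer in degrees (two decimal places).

n₂/n₁ = tan 33.46° = 0.6609; the critical angle satisfies sin θ_c = n₂/n₁.
θ_c = arcsin(0.6609) = 41.37°.

θ_c ≈ 41.37°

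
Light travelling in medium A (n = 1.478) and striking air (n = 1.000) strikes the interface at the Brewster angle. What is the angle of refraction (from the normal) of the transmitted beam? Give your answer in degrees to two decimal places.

First find Brewster's angle: tan θ_B = 1.000/1.478 = 0.6766, giving θ_B = 34.08°.
Since θ_B + θ_t = 90° at Brewster incidence, θ_t = 90° − 34.08° = 55.92°.

θ_t ≈ 55.92°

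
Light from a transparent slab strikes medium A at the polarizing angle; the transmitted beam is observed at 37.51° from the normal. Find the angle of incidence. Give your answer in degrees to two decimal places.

Brewster's condition makes the reflected and refracted beams perpendicular: θ_B + θ_t = 90°.
So θ_B = 90° − θ_t = 90° − 37.51° = 52.49°.

θ_B ≈ 52.49°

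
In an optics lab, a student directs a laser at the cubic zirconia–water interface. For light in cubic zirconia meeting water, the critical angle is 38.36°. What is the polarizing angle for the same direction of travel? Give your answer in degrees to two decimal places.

θ_B ≈ 31.82°

At the critical angle sin θ_c = n₂/n₁, giving n₂/n₁ = sin 38.36° = 0.6206.
Then tan θ_B = n₂/n₁ = 0.6206, so θ_B = arctan 0.6206 = 31.82°.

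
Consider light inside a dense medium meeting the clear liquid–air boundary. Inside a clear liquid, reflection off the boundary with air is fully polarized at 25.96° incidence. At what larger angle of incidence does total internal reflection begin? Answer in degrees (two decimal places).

θ_c ≈ 29.13°

From Brewster, n₂/n₁ = tan θ_B = tan 25.96° = 0.4869.
Then sin θ_c = n₂/n₁ = 0.4869, so θ_c = arcsin 0.4869 = 29.13°.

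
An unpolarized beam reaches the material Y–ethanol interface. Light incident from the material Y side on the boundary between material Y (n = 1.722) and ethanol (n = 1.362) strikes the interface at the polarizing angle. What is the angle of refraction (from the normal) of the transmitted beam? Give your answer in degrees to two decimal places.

tan θ_B = n₂/n₁ = 1.362/1.722 = 0.7909, so θ_B = 38.34°.
The refracted ray is perpendicular to the reflected ray, so θ_t = 90° − θ_B = 51.66°.

θ_t ≈ 51.66°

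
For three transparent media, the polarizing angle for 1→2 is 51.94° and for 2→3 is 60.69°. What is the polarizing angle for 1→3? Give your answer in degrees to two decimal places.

θ_B ≈ 66.27°

n₂/n₁ = tan 51.94° = 1.2772 and n₃/n₂ = tan 60.69° = 1.7813.
n₃/n₁ = 2.2750. Then tan θ_B(1→3) = n₃/n₁, so θ_B(1→3) = arctan(2.2750) = 66.27°.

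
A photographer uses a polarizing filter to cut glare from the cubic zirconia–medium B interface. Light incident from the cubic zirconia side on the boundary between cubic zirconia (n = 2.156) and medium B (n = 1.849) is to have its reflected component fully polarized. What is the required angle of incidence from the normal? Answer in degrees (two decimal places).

θ_B ≈ 40.62°

Brewster's condition: tan θ_B = n₂/n₁ = 1.849/2.156 = 0.8576. Taking the arctangent, θ_B = 40.62°.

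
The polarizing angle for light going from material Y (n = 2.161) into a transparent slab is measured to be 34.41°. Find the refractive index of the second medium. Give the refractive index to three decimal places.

Full polarization of the reflected beam means tan θ_B = n₂/n₁, where n₁ is the incident medium (material Y).
n₂ = n₁ tan θ_B = 2.161 × tan 34.41° = 1.480.

n ≈ 1.480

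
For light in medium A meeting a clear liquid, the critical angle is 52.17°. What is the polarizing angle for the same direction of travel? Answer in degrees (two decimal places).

sin θ_c = n₂/n₁, so n₂/n₁ = sin 52.17° = 0.7898.
Brewster: tan θ_B = n₂/n₁ = 0.7898.
θ_B = arctan(0.7898) = 38.30°.

θ_B ≈ 38.30°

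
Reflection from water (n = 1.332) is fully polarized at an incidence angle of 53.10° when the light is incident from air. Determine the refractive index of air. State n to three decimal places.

n ≈ 1.000

Brewster's law: tan θ_B = n₂/n₁ (light incident in air, refracted into water).
n₁ = n₂ / tan θ_B = 1.332 / tan 53.10° = 1.000.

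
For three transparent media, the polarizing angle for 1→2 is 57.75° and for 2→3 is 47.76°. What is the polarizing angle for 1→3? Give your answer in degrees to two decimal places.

n₂/n₁ = tan 57.75° = 1.5849 and n₃/n₂ = tan 47.76° = 1.1013.
So n₃/n₁ = (n₂/n₁)(n₃/n₂) = 1.5849 × 1.1013 = 1.7455.
θ_B(1→3) = arctan(1.7455) = 60.19°.

θ_B ≈ 60.19°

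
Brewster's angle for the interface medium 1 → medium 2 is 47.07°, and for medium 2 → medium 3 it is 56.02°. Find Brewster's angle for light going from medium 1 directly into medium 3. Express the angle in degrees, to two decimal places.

θ_B ≈ 57.91°

n₂/n₁ = tan 47.07° = 1.0750 and n₃/n₂ = tan 56.02° = 1.4837.
Multiplying, n₃/n₁ = 1.0750 × 1.4837 = 1.5950, and θ_B(1→3) = arctan 1.5950 = 57.91°.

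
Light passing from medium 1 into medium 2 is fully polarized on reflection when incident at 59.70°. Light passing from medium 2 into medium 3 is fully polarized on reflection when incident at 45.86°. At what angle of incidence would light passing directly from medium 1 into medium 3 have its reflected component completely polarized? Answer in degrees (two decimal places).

n₂/n₁ = tan 59.70° = 1.7113 and n₃/n₂ = tan 45.86° = 1.0305.
So n₃/n₁ = (n₂/n₁)(n₃/n₂) = 1.7113 × 1.0305 = 1.7635.
θ_B(1→3) = arctan(1.7635) = 60.44°.

θ_B ≈ 60.44°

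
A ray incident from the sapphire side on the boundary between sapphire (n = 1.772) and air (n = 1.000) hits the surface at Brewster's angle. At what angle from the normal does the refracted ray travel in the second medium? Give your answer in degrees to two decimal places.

θ_t ≈ 60.56°

θ_B = arctan(n₂/n₁) = arctan(1.000/1.772) = 29.44°.
At Brewster's angle the reflected and refracted rays are perpendicular, so θ_t = 90° − θ_B = 90° − 29.44° = 60.56°.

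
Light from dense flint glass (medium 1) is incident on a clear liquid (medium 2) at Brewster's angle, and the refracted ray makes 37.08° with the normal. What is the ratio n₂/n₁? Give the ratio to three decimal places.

n₂/n₁ ≈ 1.323

At Brewster incidence θ_B = 90° − θ_t = 90° − 37.08° = 52.92°.
Then n₂/n₁ = tan θ_B = tan 52.92° = 1.323.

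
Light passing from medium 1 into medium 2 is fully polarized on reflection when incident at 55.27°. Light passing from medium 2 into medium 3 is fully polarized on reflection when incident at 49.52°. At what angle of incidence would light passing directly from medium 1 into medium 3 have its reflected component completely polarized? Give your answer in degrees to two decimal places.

θ_B ≈ 59.39°

Each Brewster angle gives a ratio: n₂/n₁ = tan 55.27° = 1.4426, n₃/n₂ = tan 49.52° = 1.1717.
So n₃/n₁ = (n₂/n₁)(n₃/n₂) = 1.4426 × 1.1717 = 1.6902.
θ_B(1→3) = arctan(1.6902) = 59.39°.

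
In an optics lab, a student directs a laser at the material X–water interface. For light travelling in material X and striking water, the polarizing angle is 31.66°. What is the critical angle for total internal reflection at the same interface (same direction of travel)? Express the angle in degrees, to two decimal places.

From Brewster, n₂/n₁ = tan θ_B = tan 31.66° = 0.6166.
Then sin θ_c = n₂/n₁ = 0.6166, so θ_c = arcsin 0.6166 = 38.07°.

θ_c ≈ 38.07°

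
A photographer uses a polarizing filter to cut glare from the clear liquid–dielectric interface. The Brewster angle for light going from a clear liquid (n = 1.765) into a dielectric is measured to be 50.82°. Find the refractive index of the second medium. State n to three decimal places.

n ≈ 2.166

At the Brewster angle, tan θ_B = n₂/n₁ with n₁ on the incident side (a clear liquid) and n₂ on the transmitted side (a dielectric).
n₂ = n₁ tan θ_B = 1.765 × tan 50.82° = 2.166.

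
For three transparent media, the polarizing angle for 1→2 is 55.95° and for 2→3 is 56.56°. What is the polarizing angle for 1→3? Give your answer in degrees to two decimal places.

θ_B ≈ 65.95°

Each Brewster angle gives a ratio: n₂/n₁ = tan 55.95° = 1.4798, n₃/n₂ = tan 56.56° = 1.5143.
So n₃/n₁ = (n₂/n₁)(n₃/n₂) = 1.4798 × 1.5143 = 2.2408.
θ_B(1→3) = arctan(2.2408) = 65.95°.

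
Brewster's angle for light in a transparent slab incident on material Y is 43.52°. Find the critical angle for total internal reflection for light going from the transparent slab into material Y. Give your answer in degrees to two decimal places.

n₂/n₁ = tan 43.52° = 0.9496; the critical angle satisfies sin θ_c = n₂/n₁.
θ_c = arcsin(0.9496) = 71.74°.

θ_c ≈ 71.74°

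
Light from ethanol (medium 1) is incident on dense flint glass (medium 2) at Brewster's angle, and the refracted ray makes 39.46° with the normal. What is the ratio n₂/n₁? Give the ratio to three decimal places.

θ_B + θ_t = 90°, so θ_B = 90° − 39.46° = 50.54°.
tan θ_B = n₂/n₁, so n₂/n₁ = tan 50.54° = 1.215.

n₂/n₁ ≈ 1.215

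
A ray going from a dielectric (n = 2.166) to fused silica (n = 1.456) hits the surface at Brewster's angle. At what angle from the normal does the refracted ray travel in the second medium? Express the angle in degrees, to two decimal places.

θ_B = arctan(n₂/n₁) = arctan(1.456/2.166) = 33.91°.
At Brewster's angle the reflected and refracted rays are perpendicular, so θ_t = 90° − θ_B = 90° − 33.91° = 56.09°.

θ_t ≈ 56.09°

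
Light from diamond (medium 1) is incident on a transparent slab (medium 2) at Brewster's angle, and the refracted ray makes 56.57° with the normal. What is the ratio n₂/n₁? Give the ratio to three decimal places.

n₂/n₁ ≈ 0.660

At Brewster incidence θ_B = 90° − θ_t = 90° − 56.57° = 33.43°.
tan θ_B = n₂/n₁, so n₂/n₁ = tan 33.43° = 0.660.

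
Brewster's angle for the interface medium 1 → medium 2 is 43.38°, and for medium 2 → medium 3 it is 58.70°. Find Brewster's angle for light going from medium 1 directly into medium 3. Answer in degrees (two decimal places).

θ_B ≈ 57.24°

tan θ_B(1→2) = n₂/n₁ = tan 43.38° = 0.9450.
tan θ_B(2→3) = n₃/n₂ = tan 58.70° = 1.6447.
So n₃/n₁ = (n₂/n₁)(n₃/n₂) = 0.9450 × 1.6447 = 1.5542.
θ_B(1→3) = arctan(1.5542) = 57.24°.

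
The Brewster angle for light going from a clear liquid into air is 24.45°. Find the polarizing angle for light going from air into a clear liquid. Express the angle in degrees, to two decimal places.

tan θ_B' = n₁/n₂ = 1/tan θ_B, so θ_B' = 90° − θ_B.
θ_B' = 90° − 24.45° = 65.55°.

θ_B' ≈ 65.55°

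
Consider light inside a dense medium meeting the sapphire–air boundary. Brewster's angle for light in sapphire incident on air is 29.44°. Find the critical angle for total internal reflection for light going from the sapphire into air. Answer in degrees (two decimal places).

n₂/n₁ = tan 29.44° = 0.5644; the critical angle satisfies sin θ_c = n₂/n₁.
θ_c = arcsin(0.5644) = 34.36°.

θ_c ≈ 34.36°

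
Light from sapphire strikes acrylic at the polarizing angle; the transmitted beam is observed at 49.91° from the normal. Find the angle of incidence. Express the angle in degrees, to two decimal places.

θ_B ≈ 40.09°

Since the reflected and refracted rays are at right angles at the polarizing angle, θ_B + θ_t = 90°.
So θ_B = 90° − θ_t = 90° − 49.91° = 40.09°.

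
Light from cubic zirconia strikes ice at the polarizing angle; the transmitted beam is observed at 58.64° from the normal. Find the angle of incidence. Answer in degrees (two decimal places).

At Brewster's angle the reflected and refracted rays are perpendicular, so θ_B + θ_t = 90°.
So θ_B = 90° − θ_t = 90° − 58.64° = 31.36°.

θ_B ≈ 31.36°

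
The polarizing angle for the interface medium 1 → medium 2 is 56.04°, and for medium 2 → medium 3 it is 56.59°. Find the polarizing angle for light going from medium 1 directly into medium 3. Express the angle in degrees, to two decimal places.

n₂/n₁ = tan 56.04° = 1.4848 and n₃/n₂ = tan 56.59° = 1.5160.
Multiplying, n₃/n₁ = 1.4848 × 1.5160 = 2.2510, and θ_B(1→3) = arctan 2.2510 = 66.05°.

θ_B ≈ 66.05°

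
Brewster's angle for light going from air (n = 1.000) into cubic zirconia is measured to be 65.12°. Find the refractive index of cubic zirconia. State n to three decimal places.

Brewster's law: tan θ_B = n₂/n₁ (light incident in air, refracted into cubic zirconia).
n₂ = n₁ tan θ_B = 1.000 × tan 65.12° = 2.156.

n ≈ 2.156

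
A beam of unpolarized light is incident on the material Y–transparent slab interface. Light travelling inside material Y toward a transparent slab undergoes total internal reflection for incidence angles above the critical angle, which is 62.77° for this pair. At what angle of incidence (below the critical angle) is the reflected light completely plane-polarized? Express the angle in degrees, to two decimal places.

θ_B ≈ 41.64°

n₂/n₁ = sin θ_c = sin 62.77° = 0.8892.
tan θ_B equals the same ratio, so θ_B = arctan(0.8892) = 41.64°.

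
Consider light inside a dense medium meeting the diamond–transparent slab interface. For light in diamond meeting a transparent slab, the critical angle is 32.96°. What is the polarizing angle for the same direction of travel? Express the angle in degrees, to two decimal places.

θ_B ≈ 28.55°

sin θ_c = n₂/n₁, so n₂/n₁ = sin 32.96° = 0.5441.
Brewster: tan θ_B = n₂/n₁ = 0.5441.
θ_B = arctan(0.5441) = 28.55°.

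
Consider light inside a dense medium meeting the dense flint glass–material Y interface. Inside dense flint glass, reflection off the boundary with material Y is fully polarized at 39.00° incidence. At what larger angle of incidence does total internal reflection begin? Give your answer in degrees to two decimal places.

θ_c ≈ 54.07°

n₂/n₁ = tan 39.00° = 0.8098; the critical angle satisfies sin θ_c = n₂/n₁.
θ_c = arcsin(0.8098) = 54.07°.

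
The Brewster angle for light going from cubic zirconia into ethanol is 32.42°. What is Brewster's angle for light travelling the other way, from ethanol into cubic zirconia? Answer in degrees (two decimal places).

The two Brewster angles are complementary: θ_B' = 90° − θ_B = 90° − 32.42° = 57.58°.

θ_B' ≈ 57.58°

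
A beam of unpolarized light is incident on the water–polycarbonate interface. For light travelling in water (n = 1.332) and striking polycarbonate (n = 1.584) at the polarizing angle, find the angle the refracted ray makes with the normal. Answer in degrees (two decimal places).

First find Brewster's angle: tan θ_B = 1.584/1.332 = 1.1892, giving θ_B = 49.94°.
At Brewster's angle the reflected and refracted rays are perpendicular, so θ_t = 90° − θ_B = 90° − 49.94° = 40.06°.

θ_t ≈ 40.06°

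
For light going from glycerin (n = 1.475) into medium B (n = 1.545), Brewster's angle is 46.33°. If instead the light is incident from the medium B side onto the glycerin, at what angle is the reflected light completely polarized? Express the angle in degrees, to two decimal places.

θ_B' ≈ 43.67°

Reversing the direction swaps n₁ and n₂, so tan θ_B' = 1/tan θ_B and θ_B' = 90° − θ_B.
Hence θ_B' = 90° − 46.33° = 43.67°.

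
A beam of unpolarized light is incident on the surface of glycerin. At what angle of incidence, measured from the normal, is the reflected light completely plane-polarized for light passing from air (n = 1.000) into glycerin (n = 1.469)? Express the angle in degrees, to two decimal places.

θ_B ≈ 55.76°

The reflected p-component vanishes when tan θ_B = n₂/n₁.
Here n₂/n₁ = 1.469/1.000 = 1.4690, and Brewster's law gives tan θ_B = n₂/n₁.
θ_B = arctan(1.4690) = 55.76°.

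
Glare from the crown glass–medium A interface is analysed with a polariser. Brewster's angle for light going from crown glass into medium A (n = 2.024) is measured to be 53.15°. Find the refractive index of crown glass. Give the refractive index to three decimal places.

Full polarization of the reflected beam means tan θ_B = n₂/n₁, where n₁ is the incident medium (crown glass).
n₁ = n₂ / tan θ_B = 2.024 / tan 53.15° = 1.517.

n ≈ 1.517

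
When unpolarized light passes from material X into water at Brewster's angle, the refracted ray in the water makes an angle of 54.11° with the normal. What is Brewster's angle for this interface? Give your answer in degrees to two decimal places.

At Brewster's angle the reflected and refracted rays are perpendicular, so θ_B + θ_t = 90°.
θ_B = 90° − 54.11° = 35.89°.

θ_B ≈ 35.89°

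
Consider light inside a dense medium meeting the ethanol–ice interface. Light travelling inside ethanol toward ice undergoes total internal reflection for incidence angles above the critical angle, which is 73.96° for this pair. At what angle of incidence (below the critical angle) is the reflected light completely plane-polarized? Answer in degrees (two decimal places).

sin θ_c = n₂/n₁, so n₂/n₁ = sin 73.96° = 0.9611.
Brewster: tan θ_B = n₂/n₁ = 0.9611.
θ_B = arctan(0.9611) = 43.86°.

θ_B ≈ 43.86°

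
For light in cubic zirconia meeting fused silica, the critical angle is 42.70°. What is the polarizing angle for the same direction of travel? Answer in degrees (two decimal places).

sin θ_c = n₂/n₁, so n₂/n₁ = sin 42.70° = 0.6782.
Brewster: tan θ_B = n₂/n₁ = 0.6782.
θ_B = arctan(0.6782) = 34.14°.

θ_B ≈ 34.14°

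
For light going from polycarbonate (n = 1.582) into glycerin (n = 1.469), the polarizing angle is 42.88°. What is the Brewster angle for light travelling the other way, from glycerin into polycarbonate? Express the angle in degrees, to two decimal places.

tan θ_B' = n₁/n₂ = 1/tan θ_B, so θ_B' = 90° − θ_B.
θ_B' = 90° − 42.88° = 47.12°.

θ_B' ≈ 47.12°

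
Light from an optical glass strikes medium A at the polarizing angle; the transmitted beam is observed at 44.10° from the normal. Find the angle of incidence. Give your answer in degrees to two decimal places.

Brewster's condition makes the reflected and refracted beams perpendicular: θ_B + θ_t = 90°.
So θ_B = 90° − θ_t = 90° − 44.10° = 45.90°.

θ_B ≈ 45.90°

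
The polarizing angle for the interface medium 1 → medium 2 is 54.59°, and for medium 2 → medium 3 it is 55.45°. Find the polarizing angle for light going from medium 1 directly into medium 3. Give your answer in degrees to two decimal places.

n₂/n₁ = tan 54.59° = 1.4066 and n₃/n₂ = tan 55.45° = 1.4523.
Multiplying, n₃/n₁ = 1.4066 × 1.4523 = 2.0428, and θ_B(1→3) = arctan 2.0428 = 63.92°.

θ_B ≈ 63.92°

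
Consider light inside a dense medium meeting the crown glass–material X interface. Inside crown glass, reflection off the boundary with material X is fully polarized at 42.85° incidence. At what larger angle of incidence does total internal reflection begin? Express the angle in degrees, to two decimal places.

θ_c ≈ 68.07°

n₂/n₁ = tan 42.85° = 0.9276; the critical angle satisfies sin θ_c = n₂/n₁.
θ_c = arcsin(0.9276) = 68.07°.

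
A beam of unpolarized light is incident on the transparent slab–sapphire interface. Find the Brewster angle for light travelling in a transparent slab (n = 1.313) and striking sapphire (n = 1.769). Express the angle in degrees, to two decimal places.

θ_B ≈ 53.42°

tan θ_B = n₂/n₁ = 1.769/1.313 = 1.3473.
θ_B = arctan(1.3473) = 53.42°.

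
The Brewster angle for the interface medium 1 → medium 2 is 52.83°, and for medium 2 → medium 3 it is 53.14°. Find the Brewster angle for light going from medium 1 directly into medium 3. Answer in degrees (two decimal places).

θ_B ≈ 60.38°

tan θ_B(1→2) = n₂/n₁ = tan 52.83° = 1.3189.
tan θ_B(2→3) = n₃/n₂ = tan 53.14° = 1.3338.
Multiplying, n₃/n₁ = 1.3189 × 1.3338 = 1.7591, and θ_B(1→3) = arctan 1.7591 = 60.38°.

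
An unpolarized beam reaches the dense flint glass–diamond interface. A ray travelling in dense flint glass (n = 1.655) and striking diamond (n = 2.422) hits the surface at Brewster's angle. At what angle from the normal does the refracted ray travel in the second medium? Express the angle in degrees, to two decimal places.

θ_t ≈ 34.35°

tan θ_B = n₂/n₁ = 2.422/1.655 = 1.4634, so θ_B = 55.65°.
Since θ_B + θ_t = 90° at Brewster incidence, θ_t = 90° − 55.65° = 34.35°.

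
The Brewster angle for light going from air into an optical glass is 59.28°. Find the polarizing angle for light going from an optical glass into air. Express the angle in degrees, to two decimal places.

Reversing the direction swaps n₁ and n₂, so tan θ_B' = 1/tan θ_B and θ_B' = 90° − θ_B.
Hence θ_B' = 90° − 59.28° = 30.72°.

θ_B' ≈ 30.72°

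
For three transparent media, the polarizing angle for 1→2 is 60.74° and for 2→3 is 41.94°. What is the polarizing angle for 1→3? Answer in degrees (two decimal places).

θ_B ≈ 58.05°

Each Brewster angle gives a ratio: n₂/n₁ = tan 60.74° = 1.7849, n₃/n₂ = tan 41.94° = 0.8985.
n₃/n₁ = 1.6037. Then tan θ_B(1→3) = n₃/n₁, so θ_B(1→3) = arctan(1.6037) = 58.05°.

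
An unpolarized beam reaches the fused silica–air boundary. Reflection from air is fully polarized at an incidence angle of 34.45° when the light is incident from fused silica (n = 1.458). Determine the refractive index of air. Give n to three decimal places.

At Brewster's angle, tan θ_B = n₂/n₁ with n₁ on the incident side (fused silica) and n₂ on the transmitted side (air).
n₂ = n₁ tan θ_B = 1.458 × tan 34.45° = 1.000.

n ≈ 1.000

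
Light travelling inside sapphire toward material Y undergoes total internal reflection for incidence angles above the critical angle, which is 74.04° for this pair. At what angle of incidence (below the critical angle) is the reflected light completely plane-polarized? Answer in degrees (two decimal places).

sin θ_c = n₂/n₁, so n₂/n₁ = sin 74.04° = 0.9615.
Brewster: tan θ_B = n₂/n₁ = 0.9615.
θ_B = arctan(0.9615) = 43.87°.

θ_B ≈ 43.87°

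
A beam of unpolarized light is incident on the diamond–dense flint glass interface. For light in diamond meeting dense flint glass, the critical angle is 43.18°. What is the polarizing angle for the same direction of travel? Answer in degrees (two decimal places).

θ_B ≈ 34.38°

n₂/n₁ = sin θ_c = sin 43.18° = 0.6843.
tan θ_B equals the same ratio, so θ_B = arctan(0.6843) = 34.38°.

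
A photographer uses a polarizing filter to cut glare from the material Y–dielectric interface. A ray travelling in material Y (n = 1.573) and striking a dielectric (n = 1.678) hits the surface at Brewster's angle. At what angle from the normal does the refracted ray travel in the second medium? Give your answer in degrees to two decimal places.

tan θ_B = n₂/n₁ = 1.678/1.573 = 1.0668, so θ_B = 46.85°.
At Brewster's angle the reflected and refracted rays are perpendicular, so θ_t = 90° − θ_B = 90° − 46.85° = 43.15°.

θ_t ≈ 43.15°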